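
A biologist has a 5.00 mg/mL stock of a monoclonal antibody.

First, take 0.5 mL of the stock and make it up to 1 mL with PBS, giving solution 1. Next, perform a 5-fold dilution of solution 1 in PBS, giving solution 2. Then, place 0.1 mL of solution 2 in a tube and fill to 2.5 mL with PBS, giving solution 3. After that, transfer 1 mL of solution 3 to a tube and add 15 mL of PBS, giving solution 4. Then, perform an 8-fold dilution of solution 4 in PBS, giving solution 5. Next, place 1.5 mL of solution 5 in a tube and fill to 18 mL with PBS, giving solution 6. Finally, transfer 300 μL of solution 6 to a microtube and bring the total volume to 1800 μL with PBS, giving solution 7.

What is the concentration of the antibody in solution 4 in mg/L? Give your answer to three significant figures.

1.25 mg/L

Step 1: 0.5 mL brought to 1 mL → factor 1/0.5 = 2
Step 2: 5-fold → factor 5
Step 3: 0.1 mL brought to 2.5 mL → factor 2.5/0.1 = 25
Step 4: 1 mL + 15 mL = 16 mL total → factor 16/1 = 16
Dilution factor through solution 4 = 2 × 5 × 25 × 16 = 4000
[solution 4] = 5.00 mg/mL / 4000 = 0.001250 mg/mL = 1.25 mg/L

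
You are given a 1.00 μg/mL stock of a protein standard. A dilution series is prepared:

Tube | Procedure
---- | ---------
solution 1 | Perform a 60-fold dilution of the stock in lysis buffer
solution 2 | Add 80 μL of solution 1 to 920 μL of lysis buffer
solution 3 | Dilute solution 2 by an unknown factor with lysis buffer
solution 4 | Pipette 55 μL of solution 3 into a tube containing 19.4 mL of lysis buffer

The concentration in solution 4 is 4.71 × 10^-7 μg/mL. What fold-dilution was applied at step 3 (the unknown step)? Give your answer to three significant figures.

8.00-fold

Step 1: 60-fold → factor 60
Step 2: 80 μL + 920 μL = 1000 μL total → factor 1000/80 = 12.5
Step 3: unknown factor x
Step 4: 55 μL + 19.4 mL = 19455 μL total → factor 19455/55 = 353.73
Product of known-step factors = 2.653 × 10^5
Overall factor = 1.00 μg/mL / (4.71 × 10^-7 μg/mL) = 2.1231 × 10^6
x = 2.1231 × 10^6 / 2.653 × 10^5 = 8.00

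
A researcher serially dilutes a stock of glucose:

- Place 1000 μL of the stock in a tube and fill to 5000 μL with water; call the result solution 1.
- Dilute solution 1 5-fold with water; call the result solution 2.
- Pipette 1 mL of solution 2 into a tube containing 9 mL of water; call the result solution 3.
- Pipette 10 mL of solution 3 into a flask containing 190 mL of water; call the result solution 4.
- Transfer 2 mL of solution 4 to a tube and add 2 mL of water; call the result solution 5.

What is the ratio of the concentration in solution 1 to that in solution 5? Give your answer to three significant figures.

2.00 × 10^3

Step 1: 1000 μL brought to 5000 μL → factor 5000/1000 = 5
Step 2: 5-fold → factor 5
Step 3: 1 mL + 9 mL = 10 mL total → factor 10/1 = 10
Step 4: 10 mL + 190 mL = 200 mL total → factor 200/10 = 20
Step 5: 2 mL + 2 mL = 4 mL total → factor 4/2 = 2
Dilution factor to solution 1 = 5; to solution 5 = 10000
[solution 1]/[solution 5] = (factor to solution 5)/(factor to solution 1) = 10000/5 = 2.00 × 10^3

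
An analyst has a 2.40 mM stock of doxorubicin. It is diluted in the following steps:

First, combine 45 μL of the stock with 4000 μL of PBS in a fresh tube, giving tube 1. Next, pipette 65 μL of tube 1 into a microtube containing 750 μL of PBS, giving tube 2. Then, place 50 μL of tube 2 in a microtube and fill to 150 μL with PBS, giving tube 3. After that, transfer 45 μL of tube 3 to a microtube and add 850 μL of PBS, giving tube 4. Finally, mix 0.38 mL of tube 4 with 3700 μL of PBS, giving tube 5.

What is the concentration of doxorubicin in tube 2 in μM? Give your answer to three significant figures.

2.13 μM

Step 1: 45 μL + 4000 μL = 4045 μL total → factor 4045/45 = 89.889
Step 2: 65 μL + 750 μL = 815 μL total → factor 815/65 = 12.538
Dilution factor through tube 2 = 89.889 × 12.538 = 1127.1
[tube 2] = 2.40 mM / 1127.1 = 0.002129 mM = 2.13 μM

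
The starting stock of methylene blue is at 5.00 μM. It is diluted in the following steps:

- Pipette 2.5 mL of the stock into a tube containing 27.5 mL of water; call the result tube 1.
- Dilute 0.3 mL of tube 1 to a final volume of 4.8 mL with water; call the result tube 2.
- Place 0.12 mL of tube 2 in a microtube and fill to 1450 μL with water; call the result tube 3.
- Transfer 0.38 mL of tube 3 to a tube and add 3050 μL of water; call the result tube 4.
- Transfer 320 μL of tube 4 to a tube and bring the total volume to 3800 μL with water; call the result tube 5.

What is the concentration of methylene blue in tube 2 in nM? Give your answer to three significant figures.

Step 1: 2.5 mL + 27.5 mL = 30 mL total → factor 30/2.5 = 12
Step 2: 0.3 mL brought to 4.8 mL → factor 4.8/0.3 = 16
Dilution factor through tube 2 = 12 × 16 = 192
[tube 2] = 5.00 μM / 192 = 0.02604 μM = 26.0 nM

26.0 nM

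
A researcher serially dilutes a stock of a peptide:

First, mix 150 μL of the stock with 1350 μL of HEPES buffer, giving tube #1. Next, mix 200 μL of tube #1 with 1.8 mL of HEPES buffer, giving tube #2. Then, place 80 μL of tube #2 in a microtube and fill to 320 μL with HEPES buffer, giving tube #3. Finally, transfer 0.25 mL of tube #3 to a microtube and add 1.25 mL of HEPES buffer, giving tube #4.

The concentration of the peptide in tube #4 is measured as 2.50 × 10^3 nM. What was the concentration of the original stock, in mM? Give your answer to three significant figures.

Step 1: 150 μL + 1350 μL = 1500 μL total → factor 1500/150 = 10
Step 2: 200 μL + 1.8 mL = 2000 μL total → factor 2000/200 = 10
Step 3: 80 μL brought to 320 μL → factor 320/80 = 4
Step 4: 0.25 mL + 1.25 mL = 1.5 mL total → factor 1.5/0.25 = 6
Overall dilution factor = 10 × 10 × 4 × 6 = 2400
Stock = 2.50 × 10^3 nM × 2400 = 6.000 × 10^6 nM = 6.00 mM

6.00 mM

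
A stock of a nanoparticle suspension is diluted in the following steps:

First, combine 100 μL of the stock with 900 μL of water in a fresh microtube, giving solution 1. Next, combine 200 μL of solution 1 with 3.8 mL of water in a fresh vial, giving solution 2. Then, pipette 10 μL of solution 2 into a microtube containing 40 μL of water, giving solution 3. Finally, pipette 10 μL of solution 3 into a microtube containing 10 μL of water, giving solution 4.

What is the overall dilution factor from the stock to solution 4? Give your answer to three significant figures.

Step 1: 100 μL + 900 μL = 1000 μL total → factor 1000/100 = 10
Step 2: 200 μL + 3.8 mL = 4000 μL total → factor 4000/200 = 20
Step 3: 10 μL + 40 μL = 50 μL total → factor 50/10 = 5
Step 4: 10 μL + 10 μL = 20 μL total → factor 20/10 = 2
Overall dilution factor = 10 × 20 × 5 × 2 = 2000

2.00 × 10^3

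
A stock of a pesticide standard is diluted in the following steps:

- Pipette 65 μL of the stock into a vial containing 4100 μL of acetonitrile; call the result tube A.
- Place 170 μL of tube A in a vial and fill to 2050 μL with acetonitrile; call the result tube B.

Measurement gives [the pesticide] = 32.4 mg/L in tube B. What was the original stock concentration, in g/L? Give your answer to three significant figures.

Step 1: 65 μL + 4100 μL = 4165 μL total → factor 4165/65 = 64.077
Step 2: 170 μL brought to 2050 μL → factor 2050/170 = 12.059
Overall dilution factor = 64.077 × 12.059 = 772.69
Stock = 32.4 mg/L × 772.69 = 2.504 × 10^4 mg/L = 25.0 g/L

25.0 g/L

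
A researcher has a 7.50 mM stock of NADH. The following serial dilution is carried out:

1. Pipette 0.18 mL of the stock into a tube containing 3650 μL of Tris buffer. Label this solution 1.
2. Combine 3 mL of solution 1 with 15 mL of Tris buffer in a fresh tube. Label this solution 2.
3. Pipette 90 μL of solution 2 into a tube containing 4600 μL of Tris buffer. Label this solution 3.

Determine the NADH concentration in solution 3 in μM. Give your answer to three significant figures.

Step 1: 0.18 mL + 3650 μL = 3.83 mL total → factor 3.83/0.18 = 21.278
Step 2: 3 mL + 15 mL = 18 mL total → factor 18/3 = 6
Step 3: 90 μL + 4600 μL = 4690 μL total → factor 4690/90 = 52.111
Overall dilution factor = 21.278 × 6 × 52.111 = 6652.9
Final = 7.50 mM / 6652.9 = 0.001127 mM = 1.13 μM

1.13 μM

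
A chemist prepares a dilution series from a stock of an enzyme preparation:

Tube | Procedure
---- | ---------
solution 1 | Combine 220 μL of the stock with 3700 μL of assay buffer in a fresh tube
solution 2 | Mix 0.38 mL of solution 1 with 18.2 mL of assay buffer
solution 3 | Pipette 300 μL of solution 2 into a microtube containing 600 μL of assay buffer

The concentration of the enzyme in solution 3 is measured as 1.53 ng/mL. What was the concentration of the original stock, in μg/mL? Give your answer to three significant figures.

Step 1: 220 μL + 3700 μL = 3920 μL total → factor 3920/220 = 17.818
Step 2: 0.38 mL + 18.2 mL = 18.58 mL total → factor 18.58/0.38 = 48.895
Step 3: 300 μL + 600 μL = 900 μL total → factor 900/300 = 3
Overall dilution factor = 17.818 × 48.895 × 3 = 2613.6
Stock = 1.53 ng/mL × 2613.6 = 3999 ng/mL = 4.00 μg/mL

4.00 μg/mL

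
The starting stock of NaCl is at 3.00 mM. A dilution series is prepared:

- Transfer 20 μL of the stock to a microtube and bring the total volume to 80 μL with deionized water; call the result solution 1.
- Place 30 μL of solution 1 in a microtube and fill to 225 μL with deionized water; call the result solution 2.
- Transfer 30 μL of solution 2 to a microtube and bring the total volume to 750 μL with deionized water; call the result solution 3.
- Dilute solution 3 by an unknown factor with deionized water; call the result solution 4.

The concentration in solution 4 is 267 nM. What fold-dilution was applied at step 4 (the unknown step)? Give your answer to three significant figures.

Step 1: 20 μL brought to 80 μL → factor 80/20 = 4
Step 2: 30 μL brought to 225 μL → factor 225/30 = 7.5
Step 3: 30 μL brought to 750 μL → factor 750/30 = 25
Step 4: unknown factor x
Product of known-step factors = 750
Overall factor = 3.00 mM / (267 nM) = 11236
x = 11236 / 750 = 15.0

15.0-fold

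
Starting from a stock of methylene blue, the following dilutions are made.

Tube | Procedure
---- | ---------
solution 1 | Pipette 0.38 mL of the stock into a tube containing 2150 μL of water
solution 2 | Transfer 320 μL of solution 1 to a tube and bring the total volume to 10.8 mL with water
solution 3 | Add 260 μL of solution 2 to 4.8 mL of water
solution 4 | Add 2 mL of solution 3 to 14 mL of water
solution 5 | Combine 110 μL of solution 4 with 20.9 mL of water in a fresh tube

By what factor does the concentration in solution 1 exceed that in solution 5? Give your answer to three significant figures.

Step 1: 0.38 mL + 2150 μL = 2.53 mL total → factor 2.53/0.38 = 6.6579
Step 2: 320 μL brought to 10.8 mL → factor 10800/320 = 33.75
Step 3: 260 μL + 4.8 mL = 5060 μL total → factor 5060/260 = 19.462
Step 4: 2 mL + 14 mL = 16 mL total → factor 16/2 = 8
Step 5: 110 μL + 20.9 mL = 21010 μL total → factor 21010/110 = 191
Dilution factor to solution 1 = 6.6579; to solution 5 = 6.6821 × 10^6
[solution 1]/[solution 5] = (factor to solution 5)/(factor to solution 1) = 6.6821 × 10^6/6.6579 = 1.00 × 10^6

1.00 × 10^6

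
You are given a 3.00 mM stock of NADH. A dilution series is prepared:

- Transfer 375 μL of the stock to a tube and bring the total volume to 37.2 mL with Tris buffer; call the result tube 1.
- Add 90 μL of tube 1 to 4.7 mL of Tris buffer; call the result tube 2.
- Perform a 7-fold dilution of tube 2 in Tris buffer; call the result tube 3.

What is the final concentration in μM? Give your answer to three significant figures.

0.0812 μM

Step 1: 375 μL brought to 37.2 mL → factor 37200/375 = 99.2
Step 2: 90 μL + 4.7 mL = 4790 μL total → factor 4790/90 = 53.222
Step 3: 7-fold → factor 7
Overall dilution factor = 99.2 × 53.222 × 7 = 36958
Final = 3.00 mM / 36958 = 8.117 × 10^-5 mM = 0.0812 μM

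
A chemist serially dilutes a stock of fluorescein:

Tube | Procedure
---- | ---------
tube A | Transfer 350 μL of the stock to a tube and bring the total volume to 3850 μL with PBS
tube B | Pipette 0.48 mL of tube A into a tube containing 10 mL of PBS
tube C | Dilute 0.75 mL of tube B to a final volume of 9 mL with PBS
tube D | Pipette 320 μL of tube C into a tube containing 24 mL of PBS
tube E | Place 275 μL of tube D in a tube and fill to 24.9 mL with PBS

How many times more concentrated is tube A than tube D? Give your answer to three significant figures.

Step 1: 350 μL brought to 3850 μL → factor 3850/350 = 11
Step 2: 0.48 mL + 10 mL = 10.48 mL total → factor 10.48/0.48 = 21.833
Step 3: 0.75 mL brought to 9 mL → factor 9/0.75 = 12
Step 4: 320 μL + 24 mL = 24320 μL total → factor 24320/320 = 76
Dilution factor to tube A = 11; to tube D = 2.1903 × 10^5
[tube A]/[tube D] = (factor to tube D)/(factor to tube A) = 2.1903 × 10^5/11 = 1.99 × 10^4

1.99 × 10^4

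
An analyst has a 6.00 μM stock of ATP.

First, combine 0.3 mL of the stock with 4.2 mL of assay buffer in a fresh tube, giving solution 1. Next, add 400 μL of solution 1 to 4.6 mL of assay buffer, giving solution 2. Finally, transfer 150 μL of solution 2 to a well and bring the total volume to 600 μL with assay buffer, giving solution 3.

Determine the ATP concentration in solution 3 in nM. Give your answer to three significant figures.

8.00 nM

Step 1: 0.3 mL + 4.2 mL = 4.5 mL total → factor 4.5/0.3 = 15
Step 2: 400 μL + 4.6 mL = 5000 μL total → factor 5000/400 = 12.5
Step 3: 150 μL brought to 600 μL → factor 600/150 = 4
Overall dilution factor = 15 × 12.5 × 4 = 750
Final = 6.00 μM / 750 = 0.008000 μM = 8.00 nM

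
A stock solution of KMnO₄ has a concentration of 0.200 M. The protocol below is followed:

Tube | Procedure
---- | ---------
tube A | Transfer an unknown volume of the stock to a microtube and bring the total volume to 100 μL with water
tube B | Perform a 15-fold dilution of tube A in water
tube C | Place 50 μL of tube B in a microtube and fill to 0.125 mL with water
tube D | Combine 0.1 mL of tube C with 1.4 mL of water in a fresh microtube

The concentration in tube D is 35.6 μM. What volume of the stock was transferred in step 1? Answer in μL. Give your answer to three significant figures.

Step 1: v brought to 100 μL → factor = 100 μL/v
Step 2: 15-fold → factor 15
Step 3: 50 μL brought to 0.125 mL → factor 125/50 = 2.5
Step 4: 0.1 mL + 1.4 mL = 1.5 mL total → factor 1.5/0.1 = 15
Product of known-step factors = 562.5
Overall factor = 0.200 M / (35.6 μM) = 5618
Step-1 factor = 5618 / 562.5 = 9.9875
v = 100 μL / 9.9875 = 10.0 μL

10.0 μL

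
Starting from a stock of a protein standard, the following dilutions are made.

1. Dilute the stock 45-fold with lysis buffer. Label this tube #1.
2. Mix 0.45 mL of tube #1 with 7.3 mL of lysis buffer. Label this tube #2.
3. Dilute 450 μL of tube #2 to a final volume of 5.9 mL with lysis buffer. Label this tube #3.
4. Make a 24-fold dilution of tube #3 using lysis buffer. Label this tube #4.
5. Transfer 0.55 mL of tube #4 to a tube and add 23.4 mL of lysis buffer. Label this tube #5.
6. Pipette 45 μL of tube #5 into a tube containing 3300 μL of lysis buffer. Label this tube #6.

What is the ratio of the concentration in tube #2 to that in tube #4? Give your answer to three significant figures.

315

Step 1: 45-fold → factor 45
Step 2: 0.45 mL + 7.3 mL = 7.75 mL total → factor 7.75/0.45 = 17.222
Step 3: 450 μL brought to 5.9 mL → factor 5900/450 = 13.111
Step 4: 24-fold → factor 24
Dilution factor to tube #2 = 775; to tube #4 = 2.4387 × 10^5
[tube #2]/[tube #4] = (factor to tube #4)/(factor to tube #2) = 2.4387 × 10^5/775 = 315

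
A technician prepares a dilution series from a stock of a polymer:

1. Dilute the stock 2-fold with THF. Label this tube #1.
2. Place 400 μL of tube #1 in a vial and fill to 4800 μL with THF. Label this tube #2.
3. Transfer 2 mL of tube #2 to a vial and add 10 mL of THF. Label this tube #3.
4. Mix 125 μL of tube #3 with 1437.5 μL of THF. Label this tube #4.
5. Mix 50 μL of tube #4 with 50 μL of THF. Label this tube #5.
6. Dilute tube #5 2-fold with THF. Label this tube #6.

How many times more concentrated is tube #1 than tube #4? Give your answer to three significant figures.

900

Step 1: 2-fold → factor 2
Step 2: 400 μL brought to 4800 μL → factor 4800/400 = 12
Step 3: 2 mL + 10 mL = 12 mL total → factor 12/2 = 6
Step 4: 125 μL + 1437.5 μL = 1562.5 μL total → factor 1562.5/125 = 12.5
Dilution factor to tube #1 = 2; to tube #4 = 1800
[tube #1]/[tube #4] = (factor to tube #4)/(factor to tube #1) = 1800/2 = 900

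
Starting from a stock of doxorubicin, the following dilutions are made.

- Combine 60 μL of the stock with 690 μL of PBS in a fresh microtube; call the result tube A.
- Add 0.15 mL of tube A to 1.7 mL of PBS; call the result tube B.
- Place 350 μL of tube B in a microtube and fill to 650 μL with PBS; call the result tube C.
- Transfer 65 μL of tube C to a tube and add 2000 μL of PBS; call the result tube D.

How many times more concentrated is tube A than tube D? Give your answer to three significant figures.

Step 1: 60 μL + 690 μL = 750 μL total → factor 750/60 = 12.5
Step 2: 0.15 mL + 1.7 mL = 1.85 mL total → factor 1.85/0.15 = 12.333
Step 3: 350 μL brought to 650 μL → factor 650/350 = 1.8571
Step 4: 65 μL + 2000 μL = 2065 μL total → factor 2065/65 = 31.769
Dilution factor to tube A = 12.5; to tube D = 9095.8
[tube A]/[tube D] = (factor to tube D)/(factor to tube A) = 9095.8/12.5 = 728

728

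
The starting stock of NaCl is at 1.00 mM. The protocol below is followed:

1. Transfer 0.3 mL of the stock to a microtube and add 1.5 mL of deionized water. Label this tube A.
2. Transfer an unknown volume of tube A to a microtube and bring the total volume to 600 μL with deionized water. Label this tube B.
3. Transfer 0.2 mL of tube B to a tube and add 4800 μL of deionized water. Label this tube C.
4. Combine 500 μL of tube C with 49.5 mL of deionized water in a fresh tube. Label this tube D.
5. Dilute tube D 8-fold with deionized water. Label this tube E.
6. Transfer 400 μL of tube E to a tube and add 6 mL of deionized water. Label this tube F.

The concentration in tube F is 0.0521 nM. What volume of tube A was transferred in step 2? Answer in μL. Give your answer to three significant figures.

Step 1: 0.3 mL + 1.5 mL = 1.8 mL total → factor 1.8/0.3 = 6
Step 2: v brought to 600 μL → factor = 600 μL/v
Step 3: 0.2 mL + 4800 μL = 5 mL total → factor 5/0.2 = 25
Step 4: 500 μL + 49.5 mL = 50000 μL total → factor 50000/500 = 100
Step 5: 8-fold → factor 8
Step 6: 400 μL + 6 mL = 6400 μL total → factor 6400/400 = 16
Product of known-step factors = 1.92 × 10^6
Overall factor = 1.00 mM / (0.0521 nM) = 1.9194 × 10^7
Step-2 factor = 1.9194 × 10^7 / 1.92 × 10^6 = 9.9968
v = 600 μL / 9.9968 = 60.0 μL

60.0 μL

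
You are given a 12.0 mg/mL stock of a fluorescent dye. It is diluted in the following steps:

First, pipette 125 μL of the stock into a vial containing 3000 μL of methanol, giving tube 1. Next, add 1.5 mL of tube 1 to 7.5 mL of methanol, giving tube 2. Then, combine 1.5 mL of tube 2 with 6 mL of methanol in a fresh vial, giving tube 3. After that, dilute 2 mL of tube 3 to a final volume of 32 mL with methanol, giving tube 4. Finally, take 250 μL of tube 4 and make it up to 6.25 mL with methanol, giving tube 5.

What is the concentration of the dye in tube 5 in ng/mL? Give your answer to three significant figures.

40.0 ng/mL

Step 1: 125 μL + 3000 μL = 3125 μL total → factor 3125/125 = 25
Step 2: 1.5 mL + 7.5 mL = 9 mL total → factor 9/1.5 = 6
Step 3: 1.5 mL + 6 mL = 7.5 mL total → factor 7.5/1.5 = 5
Step 4: 2 mL brought to 32 mL → factor 32/2 = 16
Step 5: 250 μL brought to 6.25 mL → factor 6250/250 = 25
Overall dilution factor = 25 × 6 × 5 × 16 × 25 = 3 × 10^5
Final = 12.0 mg/mL / 3 × 10^5 = 4.000 × 10^-5 mg/mL = 40.0 ng/mL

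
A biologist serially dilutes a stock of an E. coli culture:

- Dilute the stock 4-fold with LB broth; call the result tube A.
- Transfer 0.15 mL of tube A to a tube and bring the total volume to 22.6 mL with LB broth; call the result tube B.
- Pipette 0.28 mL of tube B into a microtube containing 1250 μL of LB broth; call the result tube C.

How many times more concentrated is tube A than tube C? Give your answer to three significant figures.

823

Step 1: 4-fold → factor 4
Step 2: 0.15 mL brought to 22.6 mL → factor 22.6/0.15 = 150.67
Step 3: 0.28 mL + 1250 μL = 1.53 mL total → factor 1.53/0.28 = 5.4643
Dilution factor to tube A = 4; to tube C = 3293.1
[tube A]/[tube C] = (factor to tube C)/(factor to tube A) = 3293.1/4 = 823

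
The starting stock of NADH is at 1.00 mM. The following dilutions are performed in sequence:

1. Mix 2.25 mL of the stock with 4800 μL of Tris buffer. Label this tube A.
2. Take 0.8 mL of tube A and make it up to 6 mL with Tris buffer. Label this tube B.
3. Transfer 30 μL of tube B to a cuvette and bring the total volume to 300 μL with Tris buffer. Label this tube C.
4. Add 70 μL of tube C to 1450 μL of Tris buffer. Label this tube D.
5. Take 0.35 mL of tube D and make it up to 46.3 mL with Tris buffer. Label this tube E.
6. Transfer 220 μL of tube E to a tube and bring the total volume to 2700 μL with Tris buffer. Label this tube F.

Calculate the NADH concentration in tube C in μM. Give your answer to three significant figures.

Step 1: 2.25 mL + 4800 μL = 7.05 mL total → factor 7.05/2.25 = 3.1333
Step 2: 0.8 mL brought to 6 mL → factor 6/0.8 = 7.5
Step 3: 30 μL brought to 300 μL → factor 300/30 = 10
Dilution factor through tube C = 3.1333 × 7.5 × 10 = 235
[tube C] = 1.00 mM / 235 = 0.004255 mM = 4.26 μM

4.26 μM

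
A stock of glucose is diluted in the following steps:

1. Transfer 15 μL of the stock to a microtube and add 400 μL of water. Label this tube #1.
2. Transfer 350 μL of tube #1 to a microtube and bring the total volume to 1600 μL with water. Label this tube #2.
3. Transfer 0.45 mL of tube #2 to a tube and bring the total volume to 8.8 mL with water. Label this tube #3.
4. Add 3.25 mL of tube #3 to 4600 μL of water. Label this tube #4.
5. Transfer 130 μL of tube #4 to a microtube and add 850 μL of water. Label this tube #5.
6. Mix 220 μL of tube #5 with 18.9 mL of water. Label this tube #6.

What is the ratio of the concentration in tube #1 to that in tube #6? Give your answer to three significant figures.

1.41 × 10^5

Step 1: 15 μL + 400 μL = 415 μL total → factor 415/15 = 27.667
Step 2: 350 μL brought to 1600 μL → factor 1600/350 = 4.5714
Step 3: 0.45 mL brought to 8.8 mL → factor 8.8/0.45 = 19.556
Step 4: 3.25 mL + 4600 μL = 7.85 mL total → factor 7.85/3.25 = 2.4154
Step 5: 130 μL + 850 μL = 980 μL total → factor 980/130 = 7.5385
Step 6: 220 μL + 18.9 mL = 19120 μL total → factor 19120/220 = 86.909
Dilution factor to tube #1 = 27.667; to tube #6 = 3.9139 × 10^6
[tube #1]/[tube #6] = (factor to tube #6)/(factor to tube #1) = 3.9139 × 10^6/27.667 = 1.41 × 10^5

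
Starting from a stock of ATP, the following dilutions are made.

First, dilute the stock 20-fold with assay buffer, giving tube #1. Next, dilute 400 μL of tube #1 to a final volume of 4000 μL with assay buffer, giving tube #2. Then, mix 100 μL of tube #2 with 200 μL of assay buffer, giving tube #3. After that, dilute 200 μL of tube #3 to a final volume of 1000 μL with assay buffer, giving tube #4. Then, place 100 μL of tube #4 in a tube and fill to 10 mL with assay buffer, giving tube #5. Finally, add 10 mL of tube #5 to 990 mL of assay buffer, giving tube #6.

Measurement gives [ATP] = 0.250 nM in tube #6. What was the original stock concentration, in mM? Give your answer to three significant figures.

Step 1: 20-fold → factor 20
Step 2: 400 μL brought to 4000 μL → factor 4000/400 = 10
Step 3: 100 μL + 200 μL = 300 μL total → factor 300/100 = 3
Step 4: 200 μL brought to 1000 μL → factor 1000/200 = 5
Step 5: 100 μL brought to 10 mL → factor 10000/100 = 100
Step 6: 10 mL + 990 mL = 1000 mL total → factor 1000/10 = 100
Overall dilution factor = 20 × 10 × 3 × 5 × 100 × 100 = 3 × 10^7
Stock = 0.250 nM × 3 × 10^7 = 7.500 × 10^6 nM = 7.50 mM

7.50 mM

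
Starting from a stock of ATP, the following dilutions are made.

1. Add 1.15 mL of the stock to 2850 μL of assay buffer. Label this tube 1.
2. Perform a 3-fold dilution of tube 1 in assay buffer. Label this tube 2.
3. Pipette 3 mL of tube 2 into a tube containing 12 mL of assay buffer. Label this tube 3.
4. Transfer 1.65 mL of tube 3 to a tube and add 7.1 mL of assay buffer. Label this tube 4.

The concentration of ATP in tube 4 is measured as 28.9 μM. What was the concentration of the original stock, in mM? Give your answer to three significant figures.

8.00 mM

Step 1: 1.15 mL + 2850 μL = 4 mL total → factor 4/1.15 = 3.4783
Step 2: 3-fold → factor 3
Step 3: 3 mL + 12 mL = 15 mL total → factor 15/3 = 5
Step 4: 1.65 mL + 7.1 mL = 8.75 mL total → factor 8.75/1.65 = 5.303
Overall dilution factor = 3.4783 × 3 × 5 × 5.303 = 276.68
Stock = 28.9 μM × 276.68 = 7996 μM = 8.00 mM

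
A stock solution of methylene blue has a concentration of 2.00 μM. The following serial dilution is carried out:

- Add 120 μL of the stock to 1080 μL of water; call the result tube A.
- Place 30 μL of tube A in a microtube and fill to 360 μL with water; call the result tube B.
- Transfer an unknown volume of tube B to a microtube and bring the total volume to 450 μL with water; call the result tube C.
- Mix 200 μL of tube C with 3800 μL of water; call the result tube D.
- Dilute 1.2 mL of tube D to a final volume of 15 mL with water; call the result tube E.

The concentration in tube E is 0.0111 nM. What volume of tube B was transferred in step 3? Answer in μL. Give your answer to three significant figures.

Step 1: 120 μL + 1080 μL = 1200 μL total → factor 1200/120 = 10
Step 2: 30 μL brought to 360 μL → factor 360/30 = 12
Step 3: v brought to 450 μL → factor = 450 μL/v
Step 4: 200 μL + 3800 μL = 4000 μL total → factor 4000/200 = 20
Step 5: 1.2 mL brought to 15 mL → factor 15/1.2 = 12.5
Product of known-step factors = 30000
Overall factor = 2.00 μM / (0.0111 nM) = 1.8018 × 10^5
Step-3 factor = 1.8018 × 10^5 / 30000 = 6.006
v = 450 μL / 6.006 = 74.9 μL

74.9 μL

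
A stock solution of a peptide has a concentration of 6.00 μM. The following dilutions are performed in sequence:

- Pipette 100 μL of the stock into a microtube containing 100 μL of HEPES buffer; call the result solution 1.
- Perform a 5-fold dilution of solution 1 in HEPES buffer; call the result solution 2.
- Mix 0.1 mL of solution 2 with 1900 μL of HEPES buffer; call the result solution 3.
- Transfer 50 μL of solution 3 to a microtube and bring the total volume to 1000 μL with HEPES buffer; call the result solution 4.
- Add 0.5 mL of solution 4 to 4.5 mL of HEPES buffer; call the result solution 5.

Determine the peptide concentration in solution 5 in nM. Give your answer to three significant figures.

Step 1: 100 μL + 100 μL = 200 μL total → factor 200/100 = 2
Step 2: 5-fold → factor 5
Step 3: 0.1 mL + 1900 μL = 2 mL total → factor 2/0.1 = 20
Step 4: 50 μL brought to 1000 μL → factor 1000/50 = 20
Step 5: 0.5 mL + 4.5 mL = 5 mL total → factor 5/0.5 = 10
Overall dilution factor = 2 × 5 × 20 × 20 × 10 = 40000
Final = 6.00 μM / 40000 = 0.0001500 μM = 0.150 nM

0.150 nM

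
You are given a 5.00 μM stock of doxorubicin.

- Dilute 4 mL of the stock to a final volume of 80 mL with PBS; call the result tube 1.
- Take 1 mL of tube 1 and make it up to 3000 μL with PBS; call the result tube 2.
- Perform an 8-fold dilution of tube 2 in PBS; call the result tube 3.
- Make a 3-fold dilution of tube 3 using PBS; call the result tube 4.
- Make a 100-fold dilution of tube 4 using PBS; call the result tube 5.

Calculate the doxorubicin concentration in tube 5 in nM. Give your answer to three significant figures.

0.0347 nM

Step 1: 4 mL brought to 80 mL → factor 80/4 = 20
Step 2: 1 mL brought to 3000 μL → factor 3/1 = 3
Step 3: 8-fold → factor 8
Step 4: 3-fold → factor 3
Step 5: 100-fold → factor 100
Dilution factor through tube 5 = 20 × 3 × 8 × 3 × 100 = 1.44 × 10^5
[tube 5] = 5.00 μM / 1.44 × 10^5 = 3.472 × 10^-5 μM = 0.0347 nM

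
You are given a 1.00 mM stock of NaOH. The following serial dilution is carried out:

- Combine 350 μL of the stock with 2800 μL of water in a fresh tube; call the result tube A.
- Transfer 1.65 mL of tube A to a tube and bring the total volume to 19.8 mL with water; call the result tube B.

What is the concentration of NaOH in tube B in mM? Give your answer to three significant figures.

0.00926 mM

Step 1: 350 μL + 2800 μL = 3150 μL total → factor 3150/350 = 9
Step 2: 1.65 mL brought to 19.8 mL → factor 19.8/1.65 = 12
Overall dilution factor = 9 × 12 = 108
Final = 1.00 mM / 108 = 0.00926 mM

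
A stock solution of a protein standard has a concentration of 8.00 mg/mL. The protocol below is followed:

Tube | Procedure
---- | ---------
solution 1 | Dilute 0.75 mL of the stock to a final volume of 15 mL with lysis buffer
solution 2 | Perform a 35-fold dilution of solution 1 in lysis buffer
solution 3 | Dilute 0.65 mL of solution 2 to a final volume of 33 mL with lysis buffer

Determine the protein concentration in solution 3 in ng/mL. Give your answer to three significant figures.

225 ng/mL

Step 1: 0.75 mL brought to 15 mL → factor 15/0.75 = 20
Step 2: 35-fold → factor 35
Step 3: 0.65 mL brought to 33 mL → factor 33/0.65 = 50.769
Overall dilution factor = 20 × 35 × 50.769 = 35538
Final = 8.00 mg/mL / 35538 = 0.0002251 mg/mL = 225 ng/mL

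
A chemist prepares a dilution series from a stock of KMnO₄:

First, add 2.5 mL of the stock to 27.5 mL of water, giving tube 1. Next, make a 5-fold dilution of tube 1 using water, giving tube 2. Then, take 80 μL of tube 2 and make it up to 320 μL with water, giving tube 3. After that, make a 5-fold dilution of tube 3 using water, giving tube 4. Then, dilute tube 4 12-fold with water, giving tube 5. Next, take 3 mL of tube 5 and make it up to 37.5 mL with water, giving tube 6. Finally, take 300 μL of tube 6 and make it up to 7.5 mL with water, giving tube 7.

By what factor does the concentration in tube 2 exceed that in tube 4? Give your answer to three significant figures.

20.0

Step 1: 2.5 mL + 27.5 mL = 30 mL total → factor 30/2.5 = 12
Step 2: 5-fold → factor 5
Step 3: 80 μL brought to 320 μL → factor 320/80 = 4
Step 4: 5-fold → factor 5
Dilution factor to tube 2 = 60; to tube 4 = 1200
[tube 2]/[tube 4] = (factor to tube 4)/(factor to tube 2) = 1200/60 = 20.0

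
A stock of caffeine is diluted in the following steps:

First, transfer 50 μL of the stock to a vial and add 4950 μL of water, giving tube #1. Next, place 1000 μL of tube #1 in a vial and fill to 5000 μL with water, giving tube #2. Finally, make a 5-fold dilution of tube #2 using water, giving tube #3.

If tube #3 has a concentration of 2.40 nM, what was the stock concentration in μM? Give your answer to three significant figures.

Step 1: 50 μL + 4950 μL = 5000 μL total → factor 5000/50 = 100
Step 2: 1000 μL brought to 5000 μL → factor 5000/1000 = 5
Step 3: 5-fold → factor 5
Overall dilution factor = 100 × 5 × 5 = 2500
Stock = 2.40 nM × 2500 = 6000 nM = 6.00 μM

6.00 μM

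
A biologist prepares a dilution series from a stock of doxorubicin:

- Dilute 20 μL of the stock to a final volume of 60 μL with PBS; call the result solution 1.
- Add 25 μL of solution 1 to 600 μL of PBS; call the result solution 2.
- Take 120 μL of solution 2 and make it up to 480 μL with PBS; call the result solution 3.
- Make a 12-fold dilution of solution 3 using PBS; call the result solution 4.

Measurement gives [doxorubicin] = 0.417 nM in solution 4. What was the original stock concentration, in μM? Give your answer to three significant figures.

Step 1: 20 μL brought to 60 μL → factor 60/20 = 3
Step 2: 25 μL + 600 μL = 625 μL total → factor 625/25 = 25
Step 3: 120 μL brought to 480 μL → factor 480/120 = 4
Step 4: 12-fold → factor 12
Overall dilution factor = 3 × 25 × 4 × 12 = 3600
Stock = 0.417 nM × 3600 = 1501 nM = 1.50 μM

1.50 μM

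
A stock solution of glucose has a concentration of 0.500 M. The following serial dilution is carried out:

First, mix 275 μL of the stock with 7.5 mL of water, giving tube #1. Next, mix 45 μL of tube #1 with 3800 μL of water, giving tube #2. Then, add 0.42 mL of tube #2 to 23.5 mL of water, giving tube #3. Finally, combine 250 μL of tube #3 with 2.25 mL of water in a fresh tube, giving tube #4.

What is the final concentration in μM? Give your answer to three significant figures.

0.363 μM

Step 1: 275 μL + 7.5 mL = 7775 μL total → factor 7775/275 = 28.273
Step 2: 45 μL + 3800 μL = 3845 μL total → factor 3845/45 = 85.444
Step 3: 0.42 mL + 23.5 mL = 23.92 mL total → factor 23.92/0.42 = 56.952
Step 4: 250 μL + 2.25 mL = 2500 μL total → factor 2500/250 = 10
Overall dilution factor = 28.273 × 85.444 × 56.952 × 10 = 1.3758 × 10^6
Final = 0.500 M / 1.3758 × 10^6 = 3.634 × 10^-7 M = 0.363 μM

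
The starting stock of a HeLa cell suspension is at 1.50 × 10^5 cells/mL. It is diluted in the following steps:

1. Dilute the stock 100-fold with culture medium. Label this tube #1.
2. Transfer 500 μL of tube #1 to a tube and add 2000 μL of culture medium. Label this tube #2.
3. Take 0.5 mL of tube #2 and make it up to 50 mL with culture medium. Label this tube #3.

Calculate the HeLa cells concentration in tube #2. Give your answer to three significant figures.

300 cells/mL

Step 1: 100-fold → factor 100
Step 2: 500 μL + 2000 μL = 2500 μL total → factor 2500/500 = 5
Dilution factor through tube #2 = 100 × 5 = 500
[tube #2] = 1.50 × 10^5 cells/mL / 500 = 300 cells/mL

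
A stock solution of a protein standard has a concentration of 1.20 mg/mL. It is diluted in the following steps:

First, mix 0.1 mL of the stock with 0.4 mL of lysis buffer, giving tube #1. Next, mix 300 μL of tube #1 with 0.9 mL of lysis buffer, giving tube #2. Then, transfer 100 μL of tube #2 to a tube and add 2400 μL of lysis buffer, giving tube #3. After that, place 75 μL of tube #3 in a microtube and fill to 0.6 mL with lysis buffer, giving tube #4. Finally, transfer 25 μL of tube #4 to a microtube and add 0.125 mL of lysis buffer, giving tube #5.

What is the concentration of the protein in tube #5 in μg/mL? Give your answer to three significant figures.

0.0500 μg/mL

Step 1: 0.1 mL + 0.4 mL = 0.5 mL total → factor 0.5/0.1 = 5
Step 2: 300 μL + 0.9 mL = 1200 μL total → factor 1200/300 = 4
Step 3: 100 μL + 2400 μL = 2500 μL total → factor 2500/100 = 25
Step 4: 75 μL brought to 0.6 mL → factor 600/75 = 8
Step 5: 25 μL + 0.125 mL = 150 μL total → factor 150/25 = 6
Overall dilution factor = 5 × 4 × 25 × 8 × 6 = 24000
Final = 1.20 mg/mL / 24000 = 5.000 × 10^-5 mg/mL = 0.0500 μg/mL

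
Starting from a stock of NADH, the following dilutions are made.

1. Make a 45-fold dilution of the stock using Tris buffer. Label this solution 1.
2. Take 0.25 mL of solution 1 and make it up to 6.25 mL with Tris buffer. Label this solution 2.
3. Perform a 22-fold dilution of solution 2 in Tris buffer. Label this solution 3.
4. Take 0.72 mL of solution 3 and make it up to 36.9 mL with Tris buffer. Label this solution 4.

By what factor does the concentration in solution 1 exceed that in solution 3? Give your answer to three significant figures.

550

Step 1: 45-fold → factor 45
Step 2: 0.25 mL brought to 6.25 mL → factor 6.25/0.25 = 25
Step 3: 22-fold → factor 22
Dilution factor to solution 1 = 45; to solution 3 = 24750
[solution 1]/[solution 3] = (factor to solution 3)/(factor to solution 1) = 24750/45 = 550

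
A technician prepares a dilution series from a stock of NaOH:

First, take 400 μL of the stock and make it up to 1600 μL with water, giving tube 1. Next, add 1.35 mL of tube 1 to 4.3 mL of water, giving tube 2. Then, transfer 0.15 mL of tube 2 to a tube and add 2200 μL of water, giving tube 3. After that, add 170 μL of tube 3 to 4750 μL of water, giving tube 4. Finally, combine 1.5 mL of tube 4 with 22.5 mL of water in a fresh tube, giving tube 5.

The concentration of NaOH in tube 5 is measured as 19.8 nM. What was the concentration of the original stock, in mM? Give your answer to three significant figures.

Step 1: 400 μL brought to 1600 μL → factor 1600/400 = 4
Step 2: 1.35 mL + 4.3 mL = 5.65 mL total → factor 5.65/1.35 = 4.1852
Step 3: 0.15 mL + 2200 μL = 2.35 mL total → factor 2.35/0.15 = 15.667
Step 4: 170 μL + 4750 μL = 4920 μL total → factor 4920/170 = 28.941
Step 5: 1.5 mL + 22.5 mL = 24 mL total → factor 24/1.5 = 16
Overall dilution factor = 4 × 4.1852 × 15.667 × 28.941 × 16 = 1.2145 × 10^5
Stock = 19.8 nM × 1.2145 × 10^5 = 2.405 × 10^6 nM = 2.40 mM

2.40 mM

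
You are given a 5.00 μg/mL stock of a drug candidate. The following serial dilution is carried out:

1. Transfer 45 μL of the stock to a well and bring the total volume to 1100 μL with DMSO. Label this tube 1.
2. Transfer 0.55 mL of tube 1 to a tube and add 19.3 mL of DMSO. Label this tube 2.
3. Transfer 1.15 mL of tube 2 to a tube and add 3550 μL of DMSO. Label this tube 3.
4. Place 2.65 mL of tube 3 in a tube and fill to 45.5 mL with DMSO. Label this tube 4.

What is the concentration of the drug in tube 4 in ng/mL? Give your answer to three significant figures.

0.0808 ng/mL

Step 1: 45 μL brought to 1100 μL → factor 1100/45 = 24.444
Step 2: 0.55 mL + 19.3 mL = 19.85 mL total → factor 19.85/0.55 = 36.091
Step 3: 1.15 mL + 3550 μL = 4.7 mL total → factor 4.7/1.15 = 4.087
Step 4: 2.65 mL brought to 45.5 mL → factor 45.5/2.65 = 17.17
Overall dilution factor = 24.444 × 36.091 × 4.087 × 17.17 = 61908
Final = 5.00 μg/mL / 61908 = 8.077 × 10^-5 μg/mL = 0.0808 ng/mL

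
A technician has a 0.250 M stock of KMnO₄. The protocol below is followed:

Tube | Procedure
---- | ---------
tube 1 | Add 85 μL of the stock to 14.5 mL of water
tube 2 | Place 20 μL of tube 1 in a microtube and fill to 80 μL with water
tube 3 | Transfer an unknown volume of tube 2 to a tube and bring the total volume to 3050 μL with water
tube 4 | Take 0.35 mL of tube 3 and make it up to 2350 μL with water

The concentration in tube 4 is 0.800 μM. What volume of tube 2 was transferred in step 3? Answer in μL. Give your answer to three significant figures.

Step 1: 85 μL + 14.5 mL = 14585 μL total → factor 14585/85 = 171.59
Step 2: 20 μL brought to 80 μL → factor 80/20 = 4
Step 3: v brought to 3050 μL → factor = 3050 μL/v
Step 4: 0.35 mL brought to 2350 μL → factor 2.35/0.35 = 6.7143
Product of known-step factors = 4608.4
Overall factor = 0.250 M / (0.800 μM) = 3.125 × 10^5
Step-3 factor = 3.125 × 10^5 / 4608.4 = 67.811
v = 3050 μL / 67.811 = 45.0 μL

45.0 μL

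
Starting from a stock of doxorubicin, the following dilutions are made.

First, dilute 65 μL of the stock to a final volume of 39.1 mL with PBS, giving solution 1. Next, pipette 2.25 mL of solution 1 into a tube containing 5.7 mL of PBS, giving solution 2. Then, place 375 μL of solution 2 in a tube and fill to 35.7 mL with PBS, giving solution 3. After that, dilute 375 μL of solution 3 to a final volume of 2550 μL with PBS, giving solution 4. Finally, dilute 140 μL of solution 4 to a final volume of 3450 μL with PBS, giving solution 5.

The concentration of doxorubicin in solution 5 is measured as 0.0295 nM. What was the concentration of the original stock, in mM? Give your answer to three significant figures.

1.00 mM

Step 1: 65 μL brought to 39.1 mL → factor 39100/65 = 601.54
Step 2: 2.25 mL + 5.7 mL = 7.95 mL total → factor 7.95/2.25 = 3.5333
Step 3: 375 μL brought to 35.7 mL → factor 35700/375 = 95.2
Step 4: 375 μL brought to 2550 μL → factor 2550/375 = 6.8
Step 5: 140 μL brought to 3450 μL → factor 3450/140 = 24.643
Overall dilution factor = 601.54 × 3.5333 × 95.2 × 6.8 × 24.643 = 3.3907 × 10^7
Stock = 0.0295 nM × 3.3907 × 10^7 = 1.000 × 10^6 nM = 1.00 mM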